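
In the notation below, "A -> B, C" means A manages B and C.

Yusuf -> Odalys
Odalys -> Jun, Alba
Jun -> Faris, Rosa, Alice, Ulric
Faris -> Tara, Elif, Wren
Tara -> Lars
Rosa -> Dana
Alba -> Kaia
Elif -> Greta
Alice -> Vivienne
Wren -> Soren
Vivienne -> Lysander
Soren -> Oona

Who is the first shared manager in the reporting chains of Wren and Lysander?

Wren's chain of managers is Faris, Jun, Odalys, Yusuf. Lysander's chain of managers is Vivienne, Alice, Jun, Odalys, Yusuf. The first manager that appears in both chains is Jun.

Jun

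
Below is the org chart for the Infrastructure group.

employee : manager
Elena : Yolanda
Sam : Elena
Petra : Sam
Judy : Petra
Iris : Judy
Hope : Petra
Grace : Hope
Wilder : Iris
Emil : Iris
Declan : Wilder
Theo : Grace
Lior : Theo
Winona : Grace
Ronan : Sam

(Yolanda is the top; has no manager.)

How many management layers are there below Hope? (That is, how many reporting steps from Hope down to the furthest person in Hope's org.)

The longest chain under Hope runs Hope → Grace → Theo → Lior, which is 3 levels below Hope.

3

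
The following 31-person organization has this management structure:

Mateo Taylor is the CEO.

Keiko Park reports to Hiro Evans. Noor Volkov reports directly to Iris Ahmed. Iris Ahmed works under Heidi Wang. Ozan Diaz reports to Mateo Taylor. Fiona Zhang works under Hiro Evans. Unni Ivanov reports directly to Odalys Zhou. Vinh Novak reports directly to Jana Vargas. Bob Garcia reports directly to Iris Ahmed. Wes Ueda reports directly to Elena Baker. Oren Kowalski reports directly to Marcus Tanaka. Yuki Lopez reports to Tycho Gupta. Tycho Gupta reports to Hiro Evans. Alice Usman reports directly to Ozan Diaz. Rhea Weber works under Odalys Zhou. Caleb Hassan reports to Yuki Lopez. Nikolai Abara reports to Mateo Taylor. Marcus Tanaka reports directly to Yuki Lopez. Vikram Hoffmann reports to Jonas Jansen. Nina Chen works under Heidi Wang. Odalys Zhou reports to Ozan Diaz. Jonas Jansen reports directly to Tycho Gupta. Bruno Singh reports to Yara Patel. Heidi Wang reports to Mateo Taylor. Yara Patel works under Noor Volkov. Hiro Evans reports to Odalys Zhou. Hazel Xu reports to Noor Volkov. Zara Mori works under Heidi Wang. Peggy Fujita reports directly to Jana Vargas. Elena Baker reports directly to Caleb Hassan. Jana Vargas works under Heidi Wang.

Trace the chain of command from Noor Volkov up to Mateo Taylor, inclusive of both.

Noor Volkov -> Iris Ahmed -> Heidi Wang -> Mateo Taylor

Noor Volkov reports to Iris Ahmed. Iris Ahmed reports to Heidi Wang. Heidi Wang reports to Mateo Taylor. Mateo Taylor is at the top.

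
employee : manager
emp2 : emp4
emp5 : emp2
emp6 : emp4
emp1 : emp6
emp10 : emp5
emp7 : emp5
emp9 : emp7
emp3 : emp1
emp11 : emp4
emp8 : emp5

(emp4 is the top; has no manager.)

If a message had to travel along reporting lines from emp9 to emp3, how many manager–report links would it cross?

emp9 is 4 levels below emp4, and emp3 is 3 levels below emp4 (their lowest common manager). The shortest path runs up from emp9 to emp4 and back down to emp3: 4 + 3 = 7 links.

7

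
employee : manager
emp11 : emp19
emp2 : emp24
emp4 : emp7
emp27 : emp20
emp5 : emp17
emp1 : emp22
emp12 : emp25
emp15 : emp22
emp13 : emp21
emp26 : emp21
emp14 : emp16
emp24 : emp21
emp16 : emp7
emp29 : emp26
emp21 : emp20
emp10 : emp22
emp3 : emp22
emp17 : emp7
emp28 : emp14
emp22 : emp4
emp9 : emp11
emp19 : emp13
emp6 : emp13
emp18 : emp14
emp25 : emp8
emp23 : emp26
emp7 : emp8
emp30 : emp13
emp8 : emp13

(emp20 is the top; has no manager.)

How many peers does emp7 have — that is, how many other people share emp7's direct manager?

emp7 reports to emp8. emp8's other direct reports are emp25 — 1 peer.

1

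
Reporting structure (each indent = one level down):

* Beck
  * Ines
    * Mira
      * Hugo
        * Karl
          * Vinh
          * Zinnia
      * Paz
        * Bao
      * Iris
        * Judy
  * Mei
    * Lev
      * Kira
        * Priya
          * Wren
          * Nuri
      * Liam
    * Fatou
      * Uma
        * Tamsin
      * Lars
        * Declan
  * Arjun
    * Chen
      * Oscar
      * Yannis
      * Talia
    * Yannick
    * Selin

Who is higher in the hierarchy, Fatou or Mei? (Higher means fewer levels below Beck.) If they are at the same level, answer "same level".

Mei

Fatou is 2 levels below Beck; Mei is 1. Mei is higher.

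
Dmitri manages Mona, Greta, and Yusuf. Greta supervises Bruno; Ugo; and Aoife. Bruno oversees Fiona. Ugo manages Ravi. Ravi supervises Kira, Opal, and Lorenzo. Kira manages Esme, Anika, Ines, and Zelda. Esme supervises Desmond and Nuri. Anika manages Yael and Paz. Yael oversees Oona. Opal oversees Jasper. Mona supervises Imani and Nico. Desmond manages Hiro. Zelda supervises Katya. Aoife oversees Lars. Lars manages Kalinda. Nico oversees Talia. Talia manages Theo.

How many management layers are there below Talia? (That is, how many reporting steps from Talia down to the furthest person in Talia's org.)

The longest chain under Talia runs Talia → Theo, which is 1 level below Talia.

1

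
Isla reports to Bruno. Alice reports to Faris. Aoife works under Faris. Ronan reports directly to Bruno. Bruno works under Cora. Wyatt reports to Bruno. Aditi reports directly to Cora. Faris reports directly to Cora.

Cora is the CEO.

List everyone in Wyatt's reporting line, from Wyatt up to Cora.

Wyatt -> Bruno -> Cora

Wyatt reports to Bruno. Bruno reports to Cora. Cora is at the top.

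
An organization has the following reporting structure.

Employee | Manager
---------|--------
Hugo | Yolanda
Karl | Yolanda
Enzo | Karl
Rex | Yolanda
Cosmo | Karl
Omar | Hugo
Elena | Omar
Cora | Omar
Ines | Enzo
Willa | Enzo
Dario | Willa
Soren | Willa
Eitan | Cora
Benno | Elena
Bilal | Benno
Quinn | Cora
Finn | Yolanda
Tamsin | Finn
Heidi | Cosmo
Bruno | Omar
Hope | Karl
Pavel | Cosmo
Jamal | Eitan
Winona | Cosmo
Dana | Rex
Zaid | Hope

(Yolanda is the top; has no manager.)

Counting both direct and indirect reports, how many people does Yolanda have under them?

Yolanda directly manages Hugo, Karl, Rex, Finn. Under Hugo: Omar, Bruno, Cora, Quinn, Eitan, Jamal, Elena, Benno, Bilal (9). Under Karl: Hope, Zaid, Cosmo, Winona, Pavel, Heidi, Enzo, Willa, Soren, Dario, Ines (11). Under Rex: Dana (1). Under Finn: Tamsin (1). So Yolanda's organization is 4 direct reports plus everyone under them: 10 + 12 + 2 + 2 = 26.

26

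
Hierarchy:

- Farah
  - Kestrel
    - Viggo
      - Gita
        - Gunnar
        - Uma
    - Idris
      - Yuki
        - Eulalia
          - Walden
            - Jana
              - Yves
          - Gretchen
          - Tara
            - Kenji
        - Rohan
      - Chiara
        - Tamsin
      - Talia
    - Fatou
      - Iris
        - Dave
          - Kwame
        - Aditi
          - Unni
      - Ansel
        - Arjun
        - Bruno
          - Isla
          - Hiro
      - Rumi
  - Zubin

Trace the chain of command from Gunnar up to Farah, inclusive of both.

Gunnar -> Gita -> Viggo -> Kestrel -> Farah

Gunnar reports to Gita. Gita reports to Viggo. Viggo reports to Kestrel. Kestrel reports to Farah. Farah is at the top.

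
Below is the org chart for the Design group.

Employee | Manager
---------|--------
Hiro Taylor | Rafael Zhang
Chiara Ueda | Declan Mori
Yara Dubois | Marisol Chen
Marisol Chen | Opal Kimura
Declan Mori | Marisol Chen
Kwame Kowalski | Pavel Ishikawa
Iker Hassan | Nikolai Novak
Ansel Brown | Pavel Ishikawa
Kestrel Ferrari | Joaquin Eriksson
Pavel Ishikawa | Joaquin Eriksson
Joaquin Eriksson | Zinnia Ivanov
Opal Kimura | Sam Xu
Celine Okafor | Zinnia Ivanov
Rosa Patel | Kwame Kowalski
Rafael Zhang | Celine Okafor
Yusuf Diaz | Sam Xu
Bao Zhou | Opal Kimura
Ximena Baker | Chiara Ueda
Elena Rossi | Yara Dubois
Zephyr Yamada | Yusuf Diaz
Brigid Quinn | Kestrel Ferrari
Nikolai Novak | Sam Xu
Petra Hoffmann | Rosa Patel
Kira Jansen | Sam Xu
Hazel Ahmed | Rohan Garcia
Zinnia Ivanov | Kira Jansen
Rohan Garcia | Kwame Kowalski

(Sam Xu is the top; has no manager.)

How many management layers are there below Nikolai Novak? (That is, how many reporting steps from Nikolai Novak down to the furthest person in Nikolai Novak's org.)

1

The longest chain under Nikolai Novak runs Nikolai Novak → Iker Hassan, which is 1 level below Nikolai Novak.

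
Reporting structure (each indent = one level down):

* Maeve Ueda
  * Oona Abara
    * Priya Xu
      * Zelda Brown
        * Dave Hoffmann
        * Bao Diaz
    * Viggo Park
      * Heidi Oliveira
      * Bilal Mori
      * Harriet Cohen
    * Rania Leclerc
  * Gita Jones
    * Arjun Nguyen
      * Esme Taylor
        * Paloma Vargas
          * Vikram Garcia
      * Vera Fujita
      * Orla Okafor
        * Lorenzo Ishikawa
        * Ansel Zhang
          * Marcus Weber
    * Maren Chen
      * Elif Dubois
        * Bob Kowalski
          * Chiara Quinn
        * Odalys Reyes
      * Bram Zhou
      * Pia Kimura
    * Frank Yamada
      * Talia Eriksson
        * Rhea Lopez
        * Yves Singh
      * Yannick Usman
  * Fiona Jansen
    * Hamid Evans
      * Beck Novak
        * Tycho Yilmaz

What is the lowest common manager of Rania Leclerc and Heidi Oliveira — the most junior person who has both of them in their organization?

Oona Abara

Rania Leclerc's chain of managers is Oona Abara, Maeve Ueda. Heidi Oliveira's chain of managers is Viggo Park, Oona Abara, Maeve Ueda. The first manager that appears in both chains is Oona Abara.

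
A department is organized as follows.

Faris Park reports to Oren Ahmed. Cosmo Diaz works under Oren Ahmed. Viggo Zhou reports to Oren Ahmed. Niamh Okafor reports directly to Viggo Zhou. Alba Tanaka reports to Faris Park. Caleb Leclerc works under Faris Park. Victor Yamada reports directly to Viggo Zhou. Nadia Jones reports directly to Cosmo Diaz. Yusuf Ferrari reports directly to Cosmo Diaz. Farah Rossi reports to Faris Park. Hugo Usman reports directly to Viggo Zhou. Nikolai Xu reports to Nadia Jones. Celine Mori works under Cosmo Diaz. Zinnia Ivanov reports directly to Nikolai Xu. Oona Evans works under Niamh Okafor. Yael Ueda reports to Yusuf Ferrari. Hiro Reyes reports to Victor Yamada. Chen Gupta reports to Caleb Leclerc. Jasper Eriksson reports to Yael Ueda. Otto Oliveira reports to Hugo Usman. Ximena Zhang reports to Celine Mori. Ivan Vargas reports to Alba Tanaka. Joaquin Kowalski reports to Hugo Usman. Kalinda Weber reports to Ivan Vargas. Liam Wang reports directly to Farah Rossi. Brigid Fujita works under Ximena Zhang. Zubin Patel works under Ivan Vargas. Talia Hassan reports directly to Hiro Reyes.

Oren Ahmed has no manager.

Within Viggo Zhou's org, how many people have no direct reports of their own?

The people in Viggo Zhou's organization with no one reporting to them are Joaquin Kowalski, Otto Oliveira, Talia Hassan, Oona Evans. That is 4.

4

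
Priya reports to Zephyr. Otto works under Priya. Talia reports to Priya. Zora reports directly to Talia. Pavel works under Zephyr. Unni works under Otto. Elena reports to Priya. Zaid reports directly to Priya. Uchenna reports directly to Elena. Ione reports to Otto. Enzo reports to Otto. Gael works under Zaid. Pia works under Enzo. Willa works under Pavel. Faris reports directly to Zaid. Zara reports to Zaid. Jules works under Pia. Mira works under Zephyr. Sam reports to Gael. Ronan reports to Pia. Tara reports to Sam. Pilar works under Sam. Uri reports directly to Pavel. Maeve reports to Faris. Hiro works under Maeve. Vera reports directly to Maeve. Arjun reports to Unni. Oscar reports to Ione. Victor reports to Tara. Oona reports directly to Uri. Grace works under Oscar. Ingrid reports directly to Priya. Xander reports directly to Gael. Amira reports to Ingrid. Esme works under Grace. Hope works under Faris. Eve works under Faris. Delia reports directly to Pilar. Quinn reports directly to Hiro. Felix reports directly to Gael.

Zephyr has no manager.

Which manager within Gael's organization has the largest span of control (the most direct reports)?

Gael

Direct-report counts within Gael's organization: Gael has 3; Sam has 2; Pilar has 1; Tara has 1. The largest is 3, held by Gael.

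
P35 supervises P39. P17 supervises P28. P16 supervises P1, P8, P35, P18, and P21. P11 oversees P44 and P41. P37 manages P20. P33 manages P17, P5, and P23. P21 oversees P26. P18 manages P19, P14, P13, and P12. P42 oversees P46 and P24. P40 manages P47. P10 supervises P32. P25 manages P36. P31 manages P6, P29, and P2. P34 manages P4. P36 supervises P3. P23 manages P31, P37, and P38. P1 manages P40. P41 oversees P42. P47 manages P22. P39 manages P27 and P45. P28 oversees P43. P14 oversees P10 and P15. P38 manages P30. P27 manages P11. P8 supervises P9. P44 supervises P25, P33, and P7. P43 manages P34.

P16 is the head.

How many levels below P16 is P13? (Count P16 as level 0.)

Chain from P13 up to P16: P13 → P18 → P16. That is 2 steps up, so P13 is 2 levels below P16.

2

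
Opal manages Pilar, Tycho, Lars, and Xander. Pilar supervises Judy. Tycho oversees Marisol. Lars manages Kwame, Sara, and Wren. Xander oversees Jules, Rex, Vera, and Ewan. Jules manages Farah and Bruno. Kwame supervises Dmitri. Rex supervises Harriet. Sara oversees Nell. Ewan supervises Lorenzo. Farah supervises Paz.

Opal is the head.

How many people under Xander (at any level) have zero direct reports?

5

The people in Xander's organization with no one reporting to them are Lorenzo, Vera, Harriet, Bruno, Paz. That is 5.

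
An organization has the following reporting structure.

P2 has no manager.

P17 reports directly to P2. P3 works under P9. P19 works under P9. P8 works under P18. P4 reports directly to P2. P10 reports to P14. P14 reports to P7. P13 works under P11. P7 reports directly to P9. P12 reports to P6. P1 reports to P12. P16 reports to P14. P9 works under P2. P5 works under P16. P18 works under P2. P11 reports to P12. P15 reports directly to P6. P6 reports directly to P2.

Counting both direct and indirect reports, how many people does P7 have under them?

4

P7 directly manages P14. Under P14: P10, P16, P5 (3). That's 4 in total.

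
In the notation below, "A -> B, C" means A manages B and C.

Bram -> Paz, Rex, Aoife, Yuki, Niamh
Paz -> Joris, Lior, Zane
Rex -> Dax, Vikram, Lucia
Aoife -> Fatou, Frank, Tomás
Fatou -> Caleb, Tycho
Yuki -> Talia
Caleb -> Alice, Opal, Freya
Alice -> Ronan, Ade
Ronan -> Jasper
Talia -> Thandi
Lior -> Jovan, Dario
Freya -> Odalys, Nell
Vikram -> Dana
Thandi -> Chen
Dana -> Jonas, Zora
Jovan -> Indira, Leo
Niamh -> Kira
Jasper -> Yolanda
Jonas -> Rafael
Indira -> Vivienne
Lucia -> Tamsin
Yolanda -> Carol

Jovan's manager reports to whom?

Jovan reports to Lior, and Lior reports to Paz. So Jovan's skip-level manager is Paz.

Paz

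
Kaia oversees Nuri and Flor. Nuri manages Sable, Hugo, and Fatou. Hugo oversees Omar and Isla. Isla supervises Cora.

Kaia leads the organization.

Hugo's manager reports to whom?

Hugo reports to Nuri, and Nuri reports to Kaia. So Hugo's skip-level manager is Kaia.

Kaia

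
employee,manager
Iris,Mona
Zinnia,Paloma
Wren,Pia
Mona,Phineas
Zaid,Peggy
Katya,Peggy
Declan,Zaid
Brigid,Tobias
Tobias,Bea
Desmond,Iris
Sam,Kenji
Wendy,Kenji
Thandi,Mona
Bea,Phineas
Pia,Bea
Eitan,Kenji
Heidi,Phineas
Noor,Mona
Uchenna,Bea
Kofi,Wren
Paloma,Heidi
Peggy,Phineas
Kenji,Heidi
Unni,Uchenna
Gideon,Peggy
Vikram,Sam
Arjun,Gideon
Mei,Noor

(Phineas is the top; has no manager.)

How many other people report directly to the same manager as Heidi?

3

Heidi reports to Phineas. Phineas's other direct reports are Peggy, Bea, Mona — 3 peers.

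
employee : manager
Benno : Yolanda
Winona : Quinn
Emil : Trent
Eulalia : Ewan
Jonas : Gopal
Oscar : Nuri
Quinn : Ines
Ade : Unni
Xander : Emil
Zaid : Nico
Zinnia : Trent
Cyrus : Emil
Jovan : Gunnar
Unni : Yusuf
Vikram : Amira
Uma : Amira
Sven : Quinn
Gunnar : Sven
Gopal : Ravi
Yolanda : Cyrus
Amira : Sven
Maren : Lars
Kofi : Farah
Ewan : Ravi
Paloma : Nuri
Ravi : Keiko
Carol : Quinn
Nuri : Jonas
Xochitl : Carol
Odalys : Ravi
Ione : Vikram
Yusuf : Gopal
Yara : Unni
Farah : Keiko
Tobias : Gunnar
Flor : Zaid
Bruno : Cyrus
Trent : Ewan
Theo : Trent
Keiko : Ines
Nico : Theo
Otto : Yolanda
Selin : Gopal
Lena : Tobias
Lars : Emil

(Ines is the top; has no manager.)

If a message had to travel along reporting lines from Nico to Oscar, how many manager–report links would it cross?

8

Nico is 4 levels below Ravi, and Oscar is 4 levels below Ravi (their lowest common manager). The shortest path runs up from Nico to Ravi and back down to Oscar: 4 + 4 = 8 links.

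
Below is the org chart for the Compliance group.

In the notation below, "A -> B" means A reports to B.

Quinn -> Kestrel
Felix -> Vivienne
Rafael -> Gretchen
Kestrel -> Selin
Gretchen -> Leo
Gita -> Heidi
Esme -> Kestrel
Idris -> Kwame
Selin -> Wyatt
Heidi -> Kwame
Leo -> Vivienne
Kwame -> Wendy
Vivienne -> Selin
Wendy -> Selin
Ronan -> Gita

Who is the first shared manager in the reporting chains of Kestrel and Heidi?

Selin

Kestrel's chain of managers is Selin, Wyatt. Heidi's chain of managers is Kwame, Wendy, Selin, Wyatt. The first manager that appears in both chains is Selin.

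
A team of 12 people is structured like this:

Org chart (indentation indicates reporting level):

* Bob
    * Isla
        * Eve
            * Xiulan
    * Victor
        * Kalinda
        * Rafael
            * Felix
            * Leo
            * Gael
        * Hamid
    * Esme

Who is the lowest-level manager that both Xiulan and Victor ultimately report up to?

Bob

Xiulan's chain of managers is Eve, Isla, Bob. Victor's chain of managers is Bob. The first manager that appears in both chains is Bob.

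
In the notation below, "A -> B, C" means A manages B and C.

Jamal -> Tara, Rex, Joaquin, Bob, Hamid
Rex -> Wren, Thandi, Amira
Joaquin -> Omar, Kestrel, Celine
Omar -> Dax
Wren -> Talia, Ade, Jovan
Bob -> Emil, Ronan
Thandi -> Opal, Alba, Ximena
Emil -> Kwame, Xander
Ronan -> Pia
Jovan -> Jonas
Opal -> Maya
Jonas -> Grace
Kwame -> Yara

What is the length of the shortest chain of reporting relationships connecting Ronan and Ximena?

Ronan is 2 levels below Jamal, and Ximena is 3 levels below Jamal (their lowest common manager). The shortest path runs up from Ronan to Jamal and back down to Ximena: 2 + 3 = 5 links.

5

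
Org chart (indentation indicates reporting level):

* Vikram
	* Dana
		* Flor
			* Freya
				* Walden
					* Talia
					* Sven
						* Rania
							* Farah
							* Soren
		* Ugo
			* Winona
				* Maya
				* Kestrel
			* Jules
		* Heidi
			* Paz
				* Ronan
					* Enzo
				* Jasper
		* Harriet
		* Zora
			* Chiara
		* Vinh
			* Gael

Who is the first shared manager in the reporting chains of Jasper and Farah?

Jasper's chain of managers is Paz, Heidi, Dana, Vikram. Farah's chain of managers is Rania, Sven, Walden, Freya, Flor, Dana, Vikram. The first manager that appears in both chains is Dana.

Dana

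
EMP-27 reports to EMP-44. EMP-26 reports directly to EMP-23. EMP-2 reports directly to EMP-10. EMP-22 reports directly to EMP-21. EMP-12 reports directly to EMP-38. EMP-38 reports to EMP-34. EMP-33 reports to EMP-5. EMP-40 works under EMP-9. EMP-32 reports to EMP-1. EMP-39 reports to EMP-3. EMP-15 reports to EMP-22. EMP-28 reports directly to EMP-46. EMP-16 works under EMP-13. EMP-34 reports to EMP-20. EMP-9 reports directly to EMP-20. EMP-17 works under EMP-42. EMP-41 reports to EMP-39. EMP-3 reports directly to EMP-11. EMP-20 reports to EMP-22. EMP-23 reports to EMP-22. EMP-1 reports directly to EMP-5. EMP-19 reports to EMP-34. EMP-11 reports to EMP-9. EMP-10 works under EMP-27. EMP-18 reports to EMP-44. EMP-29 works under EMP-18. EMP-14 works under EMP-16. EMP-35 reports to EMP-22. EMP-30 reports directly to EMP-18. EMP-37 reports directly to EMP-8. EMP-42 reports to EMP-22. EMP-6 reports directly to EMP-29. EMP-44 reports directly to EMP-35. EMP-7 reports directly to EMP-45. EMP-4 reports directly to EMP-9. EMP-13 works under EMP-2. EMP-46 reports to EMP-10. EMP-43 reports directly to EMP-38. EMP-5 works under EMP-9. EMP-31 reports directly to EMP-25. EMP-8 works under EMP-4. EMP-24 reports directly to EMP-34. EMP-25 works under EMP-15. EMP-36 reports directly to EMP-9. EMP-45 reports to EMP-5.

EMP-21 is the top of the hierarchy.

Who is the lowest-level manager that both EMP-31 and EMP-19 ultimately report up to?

EMP-22

EMP-31's chain of managers is EMP-25, EMP-15, EMP-22, EMP-21. EMP-19's chain of managers is EMP-34, EMP-20, EMP-22, EMP-21. The first manager that appears in both chains is EMP-22.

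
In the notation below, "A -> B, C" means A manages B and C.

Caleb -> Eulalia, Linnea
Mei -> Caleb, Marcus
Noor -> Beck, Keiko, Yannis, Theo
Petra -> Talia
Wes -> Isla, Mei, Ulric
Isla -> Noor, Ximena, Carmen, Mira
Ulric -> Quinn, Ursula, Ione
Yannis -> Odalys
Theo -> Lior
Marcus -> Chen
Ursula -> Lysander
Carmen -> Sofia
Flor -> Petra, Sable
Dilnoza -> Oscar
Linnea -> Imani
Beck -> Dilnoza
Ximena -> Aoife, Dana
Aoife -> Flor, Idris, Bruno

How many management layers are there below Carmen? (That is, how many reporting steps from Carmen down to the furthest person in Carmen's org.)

1

The longest chain under Carmen runs Carmen → Sofia, which is 1 level below Carmen.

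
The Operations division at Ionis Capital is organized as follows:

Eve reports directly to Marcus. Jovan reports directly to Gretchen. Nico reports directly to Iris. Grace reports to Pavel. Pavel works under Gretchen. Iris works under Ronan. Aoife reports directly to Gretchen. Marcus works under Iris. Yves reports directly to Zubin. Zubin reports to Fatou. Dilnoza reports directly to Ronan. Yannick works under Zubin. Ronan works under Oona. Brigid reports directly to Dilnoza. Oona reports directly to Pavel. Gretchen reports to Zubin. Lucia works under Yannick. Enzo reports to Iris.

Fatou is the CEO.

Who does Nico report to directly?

Iris

Nico reports directly to Iris.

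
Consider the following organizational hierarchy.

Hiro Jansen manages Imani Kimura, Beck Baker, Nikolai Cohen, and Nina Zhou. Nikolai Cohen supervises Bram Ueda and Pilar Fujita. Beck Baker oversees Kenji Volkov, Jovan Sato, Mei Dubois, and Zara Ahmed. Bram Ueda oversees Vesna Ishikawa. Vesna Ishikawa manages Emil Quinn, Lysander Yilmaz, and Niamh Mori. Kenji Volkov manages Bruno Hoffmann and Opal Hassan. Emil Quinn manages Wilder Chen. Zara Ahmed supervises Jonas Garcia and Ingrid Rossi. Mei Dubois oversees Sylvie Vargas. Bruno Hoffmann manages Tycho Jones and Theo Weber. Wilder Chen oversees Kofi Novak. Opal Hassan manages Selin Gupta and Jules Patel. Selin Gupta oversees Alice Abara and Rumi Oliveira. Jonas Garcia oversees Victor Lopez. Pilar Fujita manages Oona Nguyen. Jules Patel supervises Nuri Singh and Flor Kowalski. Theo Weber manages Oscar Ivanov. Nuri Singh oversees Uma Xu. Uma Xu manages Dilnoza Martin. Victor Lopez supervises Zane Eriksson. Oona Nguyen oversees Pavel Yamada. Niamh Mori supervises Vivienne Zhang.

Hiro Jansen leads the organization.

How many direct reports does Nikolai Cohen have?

Nikolai Cohen directly manages Bram Ueda, Pilar Fujita. That is 2 direct reports.

2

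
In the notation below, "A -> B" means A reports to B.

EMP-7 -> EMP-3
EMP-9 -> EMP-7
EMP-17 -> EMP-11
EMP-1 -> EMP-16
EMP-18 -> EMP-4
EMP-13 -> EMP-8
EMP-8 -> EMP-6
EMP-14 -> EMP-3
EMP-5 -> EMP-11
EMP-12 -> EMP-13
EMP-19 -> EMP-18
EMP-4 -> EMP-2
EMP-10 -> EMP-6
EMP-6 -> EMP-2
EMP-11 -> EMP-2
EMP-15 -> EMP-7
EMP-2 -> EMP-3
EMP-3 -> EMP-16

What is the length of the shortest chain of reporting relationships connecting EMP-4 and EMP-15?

4

EMP-4 is 2 levels below EMP-3, and EMP-15 is 2 levels below EMP-3 (their lowest common manager). The shortest path runs up from EMP-4 to EMP-3 and back down to EMP-15: 2 + 2 = 4 links.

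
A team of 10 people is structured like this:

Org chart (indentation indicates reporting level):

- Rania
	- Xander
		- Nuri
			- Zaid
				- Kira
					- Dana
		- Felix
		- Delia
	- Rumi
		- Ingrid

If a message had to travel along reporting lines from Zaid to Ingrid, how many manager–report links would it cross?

5

Zaid is 3 levels below Rania, and Ingrid is 2 levels below Rania (their lowest common manager). The shortest path runs up from Zaid to Rania and back down to Ingrid: 3 + 2 = 5 links.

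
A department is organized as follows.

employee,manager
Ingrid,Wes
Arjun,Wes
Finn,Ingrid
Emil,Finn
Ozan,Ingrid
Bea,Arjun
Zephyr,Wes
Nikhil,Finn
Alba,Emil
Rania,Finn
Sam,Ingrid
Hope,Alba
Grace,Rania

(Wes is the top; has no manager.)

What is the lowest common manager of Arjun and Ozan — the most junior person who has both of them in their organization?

Arjun's chain of managers is Wes. Ozan's chain of managers is Ingrid, Wes. The first manager that appears in both chains is Wes.

Wes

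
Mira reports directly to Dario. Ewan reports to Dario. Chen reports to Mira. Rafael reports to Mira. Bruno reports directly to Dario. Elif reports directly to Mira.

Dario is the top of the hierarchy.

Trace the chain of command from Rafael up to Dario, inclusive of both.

Rafael -> Mira -> Dario

Rafael reports to Mira. Mira reports to Dario. Dario is at the top.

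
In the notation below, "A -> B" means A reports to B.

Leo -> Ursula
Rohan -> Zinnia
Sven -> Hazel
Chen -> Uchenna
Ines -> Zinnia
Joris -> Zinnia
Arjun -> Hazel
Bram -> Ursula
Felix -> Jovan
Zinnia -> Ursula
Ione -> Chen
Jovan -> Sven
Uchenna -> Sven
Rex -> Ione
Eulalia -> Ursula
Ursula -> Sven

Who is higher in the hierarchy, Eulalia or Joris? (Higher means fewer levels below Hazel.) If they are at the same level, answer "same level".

Eulalia

Eulalia is 3 levels below Hazel; Joris is 4. Eulalia is higher.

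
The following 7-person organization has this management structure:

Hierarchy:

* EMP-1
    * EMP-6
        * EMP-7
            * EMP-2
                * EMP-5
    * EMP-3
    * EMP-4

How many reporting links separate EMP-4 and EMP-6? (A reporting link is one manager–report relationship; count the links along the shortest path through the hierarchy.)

EMP-4 is 1 level below EMP-1, and EMP-6 is 1 level below EMP-1 (their lowest common manager). The shortest path runs up from EMP-4 to EMP-1 and back down to EMP-6: 1 + 1 = 2 links.

2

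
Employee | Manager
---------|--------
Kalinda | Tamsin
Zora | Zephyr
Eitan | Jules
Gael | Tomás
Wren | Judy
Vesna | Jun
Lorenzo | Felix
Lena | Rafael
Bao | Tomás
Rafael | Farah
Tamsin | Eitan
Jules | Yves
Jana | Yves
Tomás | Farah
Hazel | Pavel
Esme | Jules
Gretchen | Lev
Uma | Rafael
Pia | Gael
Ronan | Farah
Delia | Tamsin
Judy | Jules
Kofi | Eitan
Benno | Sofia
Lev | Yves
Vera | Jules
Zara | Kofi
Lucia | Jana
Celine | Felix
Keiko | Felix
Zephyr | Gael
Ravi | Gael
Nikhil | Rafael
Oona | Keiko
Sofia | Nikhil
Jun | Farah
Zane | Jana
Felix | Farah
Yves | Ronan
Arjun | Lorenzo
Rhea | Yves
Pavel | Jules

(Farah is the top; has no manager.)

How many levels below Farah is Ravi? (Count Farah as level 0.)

Chain from Ravi up to Farah: Ravi → Gael → Tomás → Farah. That is 3 steps up, so Ravi is 3 levels below Farah.

3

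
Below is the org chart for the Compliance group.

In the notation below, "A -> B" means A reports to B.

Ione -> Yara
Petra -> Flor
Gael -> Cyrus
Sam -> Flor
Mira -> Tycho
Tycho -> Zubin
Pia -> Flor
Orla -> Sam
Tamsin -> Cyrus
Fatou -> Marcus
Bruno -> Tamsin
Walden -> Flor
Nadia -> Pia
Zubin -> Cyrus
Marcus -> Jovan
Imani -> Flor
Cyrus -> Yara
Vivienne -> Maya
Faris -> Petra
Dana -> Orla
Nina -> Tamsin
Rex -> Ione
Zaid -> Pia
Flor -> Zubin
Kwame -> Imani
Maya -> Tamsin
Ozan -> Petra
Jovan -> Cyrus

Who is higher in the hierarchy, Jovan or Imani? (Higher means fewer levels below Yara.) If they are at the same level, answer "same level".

Jovan is 2 levels below Yara; Imani is 4. Jovan is higher.

Jovan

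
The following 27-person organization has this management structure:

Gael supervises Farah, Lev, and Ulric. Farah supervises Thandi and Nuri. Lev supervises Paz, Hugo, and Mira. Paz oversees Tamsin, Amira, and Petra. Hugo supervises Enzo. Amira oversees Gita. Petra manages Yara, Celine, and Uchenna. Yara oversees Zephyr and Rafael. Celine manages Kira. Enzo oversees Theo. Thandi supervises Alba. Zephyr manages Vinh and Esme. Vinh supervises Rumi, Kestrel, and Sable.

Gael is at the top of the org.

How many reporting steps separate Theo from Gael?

4

Chain from Theo up to Gael: Theo → Enzo → Hugo → Lev → Gael. That is 4 steps up, so Theo is 4 levels below Gael.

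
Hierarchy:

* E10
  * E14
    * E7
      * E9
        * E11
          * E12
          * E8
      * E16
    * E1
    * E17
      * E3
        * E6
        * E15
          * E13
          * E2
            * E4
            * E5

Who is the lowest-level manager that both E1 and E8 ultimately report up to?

E14

E1's chain of managers is E14, E10. E8's chain of managers is E11, E9, E7, E14, E10. The first manager that appears in both chains is E14.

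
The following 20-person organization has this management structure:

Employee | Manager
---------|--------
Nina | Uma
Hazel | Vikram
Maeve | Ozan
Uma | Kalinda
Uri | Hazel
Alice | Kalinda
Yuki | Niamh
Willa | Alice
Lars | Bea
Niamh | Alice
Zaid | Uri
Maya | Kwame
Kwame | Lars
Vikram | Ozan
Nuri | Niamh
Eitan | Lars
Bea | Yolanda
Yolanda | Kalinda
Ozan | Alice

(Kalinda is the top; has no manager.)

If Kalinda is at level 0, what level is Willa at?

Chain from Willa up to Kalinda: Willa → Alice → Kalinda. That is 2 steps up, so Willa is 2 levels below Kalinda.

2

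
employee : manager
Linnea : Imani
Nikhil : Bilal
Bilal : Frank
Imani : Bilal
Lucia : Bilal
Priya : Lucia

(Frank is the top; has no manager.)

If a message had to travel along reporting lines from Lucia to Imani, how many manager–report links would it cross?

Lucia is 1 level below Bilal, and Imani is 1 level below Bilal (their lowest common manager). The shortest path runs up from Lucia to Bilal and back down to Imani: 1 + 1 = 2 links.

2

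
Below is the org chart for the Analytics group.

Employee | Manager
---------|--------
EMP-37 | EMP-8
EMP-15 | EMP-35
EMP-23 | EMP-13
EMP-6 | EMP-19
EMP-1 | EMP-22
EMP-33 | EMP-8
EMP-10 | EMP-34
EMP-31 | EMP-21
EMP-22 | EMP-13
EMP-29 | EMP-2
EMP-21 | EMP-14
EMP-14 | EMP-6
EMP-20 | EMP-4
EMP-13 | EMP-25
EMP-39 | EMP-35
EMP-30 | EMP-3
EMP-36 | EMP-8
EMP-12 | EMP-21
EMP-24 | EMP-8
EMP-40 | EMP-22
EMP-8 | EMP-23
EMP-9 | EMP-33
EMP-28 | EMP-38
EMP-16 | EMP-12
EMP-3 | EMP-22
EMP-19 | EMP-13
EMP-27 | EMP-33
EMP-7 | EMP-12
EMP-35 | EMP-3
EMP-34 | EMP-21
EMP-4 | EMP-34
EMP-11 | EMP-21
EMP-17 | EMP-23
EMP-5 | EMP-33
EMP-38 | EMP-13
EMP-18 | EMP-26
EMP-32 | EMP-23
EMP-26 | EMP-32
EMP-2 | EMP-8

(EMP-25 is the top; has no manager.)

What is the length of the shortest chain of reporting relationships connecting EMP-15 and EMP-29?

EMP-15 is 4 levels below EMP-13, and EMP-29 is 4 levels below EMP-13 (their lowest common manager). The shortest path runs up from EMP-15 to EMP-13 and back down to EMP-29: 4 + 4 = 8 links.

8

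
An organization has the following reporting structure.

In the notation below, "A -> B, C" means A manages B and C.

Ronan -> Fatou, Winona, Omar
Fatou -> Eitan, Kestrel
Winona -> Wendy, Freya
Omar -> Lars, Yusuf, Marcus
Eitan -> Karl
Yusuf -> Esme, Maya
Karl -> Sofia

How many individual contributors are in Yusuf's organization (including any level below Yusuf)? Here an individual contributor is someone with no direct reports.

The people in Yusuf's organization with no one reporting to them are Maya, Esme. That is 2.

2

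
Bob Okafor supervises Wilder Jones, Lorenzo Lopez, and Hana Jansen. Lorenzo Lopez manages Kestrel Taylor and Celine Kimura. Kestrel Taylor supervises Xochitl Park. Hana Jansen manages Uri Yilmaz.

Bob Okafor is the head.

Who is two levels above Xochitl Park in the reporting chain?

Xochitl Park reports to Kestrel Taylor, and Kestrel Taylor reports to Lorenzo Lopez. So Xochitl Park's skip-level manager is Lorenzo Lopez.

Lorenzo Lopez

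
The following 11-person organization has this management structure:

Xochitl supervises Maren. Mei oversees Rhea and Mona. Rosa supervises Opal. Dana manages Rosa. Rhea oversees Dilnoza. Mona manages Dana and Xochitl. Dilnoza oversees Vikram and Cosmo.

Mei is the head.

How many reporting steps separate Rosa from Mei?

Chain from Rosa up to Mei: Rosa → Dana → Mona → Mei. That is 3 steps up, so Rosa is 3 levels below Mei.

3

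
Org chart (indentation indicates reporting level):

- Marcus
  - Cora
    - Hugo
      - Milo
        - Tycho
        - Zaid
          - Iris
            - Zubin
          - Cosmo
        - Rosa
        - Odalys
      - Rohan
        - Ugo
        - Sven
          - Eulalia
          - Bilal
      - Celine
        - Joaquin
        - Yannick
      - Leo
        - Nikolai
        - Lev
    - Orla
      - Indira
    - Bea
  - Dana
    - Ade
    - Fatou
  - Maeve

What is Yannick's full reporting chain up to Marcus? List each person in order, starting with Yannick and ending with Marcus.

Yannick -> Celine -> Hugo -> Cora -> Marcus

Yannick reports to Celine. Celine reports to Hugo. Hugo reports to Cora. Cora reports to Marcus. Marcus is at the top.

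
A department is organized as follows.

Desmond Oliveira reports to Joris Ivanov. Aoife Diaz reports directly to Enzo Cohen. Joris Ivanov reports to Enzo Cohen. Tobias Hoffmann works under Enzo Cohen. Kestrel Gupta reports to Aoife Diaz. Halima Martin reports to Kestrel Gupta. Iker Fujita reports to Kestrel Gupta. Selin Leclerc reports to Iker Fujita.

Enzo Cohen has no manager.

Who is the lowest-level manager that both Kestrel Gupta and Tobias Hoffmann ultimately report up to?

Kestrel Gupta's chain of managers is Aoife Diaz, Enzo Cohen. Tobias Hoffmann's chain of managers is Enzo Cohen. The first manager that appears in both chains is Enzo Cohen.

Enzo Cohen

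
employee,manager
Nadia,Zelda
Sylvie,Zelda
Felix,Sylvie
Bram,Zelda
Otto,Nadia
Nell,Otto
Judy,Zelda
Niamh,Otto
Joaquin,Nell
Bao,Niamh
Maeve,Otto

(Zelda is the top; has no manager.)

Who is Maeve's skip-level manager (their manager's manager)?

Nadia

Maeve reports to Otto, and Otto reports to Nadia. So Maeve's skip-level manager is Nadia.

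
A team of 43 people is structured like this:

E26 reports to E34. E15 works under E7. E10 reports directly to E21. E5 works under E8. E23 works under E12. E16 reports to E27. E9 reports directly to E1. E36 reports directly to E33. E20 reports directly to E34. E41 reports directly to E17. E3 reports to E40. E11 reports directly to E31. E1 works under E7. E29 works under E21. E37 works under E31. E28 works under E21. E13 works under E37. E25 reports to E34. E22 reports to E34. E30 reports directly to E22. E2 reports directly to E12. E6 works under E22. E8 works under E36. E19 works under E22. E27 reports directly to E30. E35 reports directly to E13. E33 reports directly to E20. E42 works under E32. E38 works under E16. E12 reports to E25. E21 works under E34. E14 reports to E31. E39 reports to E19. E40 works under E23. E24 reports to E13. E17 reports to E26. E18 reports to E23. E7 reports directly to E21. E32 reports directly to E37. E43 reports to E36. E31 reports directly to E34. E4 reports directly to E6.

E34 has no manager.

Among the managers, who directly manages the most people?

Direct-report counts: E34 has 6; E21 has 4; E7 has 2; E1 has 1; E26 has 1; E17 has 1; E25 has 1; E12 has 2; E23 has 2; E40 has 1; E31 has 3; E37 has 2; E13 has 2; E32 has 1; E20 has 1; E33 has 1; E36 has 2; E8 has 1; E22 has 3; E19 has 1; E30 has 1; E27 has 1; E16 has 1; E6 has 1. The largest is 6, held by E34.

E34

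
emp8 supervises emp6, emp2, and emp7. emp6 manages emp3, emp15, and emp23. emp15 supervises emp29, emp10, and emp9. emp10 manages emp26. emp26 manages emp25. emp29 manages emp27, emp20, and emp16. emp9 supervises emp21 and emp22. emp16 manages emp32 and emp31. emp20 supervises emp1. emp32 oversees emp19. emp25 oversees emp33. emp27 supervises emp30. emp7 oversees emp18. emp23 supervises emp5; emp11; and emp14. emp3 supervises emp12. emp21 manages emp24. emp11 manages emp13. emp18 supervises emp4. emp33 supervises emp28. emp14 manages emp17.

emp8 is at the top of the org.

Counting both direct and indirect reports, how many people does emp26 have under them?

emp26 directly manages emp25. Under emp25: emp33, emp28 (2). That's 3 in total.

3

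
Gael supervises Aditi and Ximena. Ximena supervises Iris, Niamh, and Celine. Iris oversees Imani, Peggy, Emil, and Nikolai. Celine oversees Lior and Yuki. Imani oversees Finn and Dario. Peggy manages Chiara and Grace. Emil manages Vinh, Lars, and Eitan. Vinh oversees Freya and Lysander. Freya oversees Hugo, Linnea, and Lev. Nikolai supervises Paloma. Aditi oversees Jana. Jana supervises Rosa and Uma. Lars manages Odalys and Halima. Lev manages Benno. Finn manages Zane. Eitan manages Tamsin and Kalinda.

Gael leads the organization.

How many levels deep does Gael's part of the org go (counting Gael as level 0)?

The longest chain under Gael runs Gael → Ximena → Iris → Emil → Vinh → Freya → Lev → Benno, which is 7 levels below Gael.

7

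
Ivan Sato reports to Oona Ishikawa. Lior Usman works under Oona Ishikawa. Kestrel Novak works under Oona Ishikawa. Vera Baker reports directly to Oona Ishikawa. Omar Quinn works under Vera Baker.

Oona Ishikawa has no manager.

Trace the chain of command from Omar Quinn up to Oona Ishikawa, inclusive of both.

Omar Quinn reports to Vera Baker. Vera Baker reports to Oona Ishikawa. Oona Ishikawa is at the top.

Omar Quinn -> Vera Baker -> Oona Ishikawa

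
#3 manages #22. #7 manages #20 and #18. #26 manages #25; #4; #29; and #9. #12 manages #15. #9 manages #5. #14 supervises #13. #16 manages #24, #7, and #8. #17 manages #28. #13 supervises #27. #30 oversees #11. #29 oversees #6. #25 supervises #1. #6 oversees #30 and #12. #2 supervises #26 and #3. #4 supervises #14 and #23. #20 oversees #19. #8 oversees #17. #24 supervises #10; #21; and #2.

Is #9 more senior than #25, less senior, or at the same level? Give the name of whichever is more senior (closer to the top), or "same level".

Both #9 and #25 are 4 levels below #16.

same level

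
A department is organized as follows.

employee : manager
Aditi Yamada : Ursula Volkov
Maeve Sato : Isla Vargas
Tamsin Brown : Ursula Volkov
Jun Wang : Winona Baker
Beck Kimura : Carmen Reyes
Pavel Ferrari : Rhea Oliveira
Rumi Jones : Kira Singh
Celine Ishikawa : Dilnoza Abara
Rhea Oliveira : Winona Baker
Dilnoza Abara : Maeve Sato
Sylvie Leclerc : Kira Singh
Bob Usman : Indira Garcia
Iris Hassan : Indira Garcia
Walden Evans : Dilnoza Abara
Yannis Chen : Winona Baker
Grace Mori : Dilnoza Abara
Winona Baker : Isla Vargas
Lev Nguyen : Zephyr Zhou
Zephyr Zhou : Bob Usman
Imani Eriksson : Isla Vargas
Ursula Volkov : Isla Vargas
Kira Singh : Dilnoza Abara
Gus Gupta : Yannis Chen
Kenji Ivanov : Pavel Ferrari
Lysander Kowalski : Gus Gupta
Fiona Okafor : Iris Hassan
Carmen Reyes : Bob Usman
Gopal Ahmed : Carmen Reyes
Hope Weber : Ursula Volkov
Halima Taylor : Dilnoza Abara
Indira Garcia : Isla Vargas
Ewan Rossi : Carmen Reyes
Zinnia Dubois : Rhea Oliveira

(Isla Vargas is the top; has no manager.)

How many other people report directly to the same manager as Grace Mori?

Grace Mori reports to Dilnoza Abara. Dilnoza Abara's other direct reports are Halima Taylor, Kira Singh, Celine Ishikawa, Walden Evans — 4 peers.

4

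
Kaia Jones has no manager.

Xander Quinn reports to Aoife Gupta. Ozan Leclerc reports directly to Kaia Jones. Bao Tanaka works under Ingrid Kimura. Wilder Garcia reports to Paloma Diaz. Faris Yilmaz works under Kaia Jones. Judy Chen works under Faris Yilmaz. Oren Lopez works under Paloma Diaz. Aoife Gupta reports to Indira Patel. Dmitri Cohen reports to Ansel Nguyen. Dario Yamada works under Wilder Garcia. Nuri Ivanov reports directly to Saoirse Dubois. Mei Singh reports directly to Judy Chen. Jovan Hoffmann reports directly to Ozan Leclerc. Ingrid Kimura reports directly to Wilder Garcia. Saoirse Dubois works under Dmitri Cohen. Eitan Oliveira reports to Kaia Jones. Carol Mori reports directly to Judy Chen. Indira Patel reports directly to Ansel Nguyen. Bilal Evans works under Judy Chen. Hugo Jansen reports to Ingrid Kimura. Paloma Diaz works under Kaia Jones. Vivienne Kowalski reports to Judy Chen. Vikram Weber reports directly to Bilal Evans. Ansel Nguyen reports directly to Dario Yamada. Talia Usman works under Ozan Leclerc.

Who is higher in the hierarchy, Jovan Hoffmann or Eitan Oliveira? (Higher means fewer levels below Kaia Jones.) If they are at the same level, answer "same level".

Eitan Oliveira

Jovan Hoffmann is 2 levels below Kaia Jones; Eitan Oliveira is 1. Eitan Oliveira is higher.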